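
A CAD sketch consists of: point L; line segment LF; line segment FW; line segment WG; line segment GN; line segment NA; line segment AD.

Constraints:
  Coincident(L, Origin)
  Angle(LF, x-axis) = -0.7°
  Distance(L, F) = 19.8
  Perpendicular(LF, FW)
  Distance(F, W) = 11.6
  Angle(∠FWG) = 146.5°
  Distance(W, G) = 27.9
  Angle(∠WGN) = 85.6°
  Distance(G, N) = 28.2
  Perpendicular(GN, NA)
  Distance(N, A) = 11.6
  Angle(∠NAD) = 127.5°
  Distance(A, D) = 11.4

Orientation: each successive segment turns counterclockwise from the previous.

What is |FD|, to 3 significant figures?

20.9

L is at the origin; LF runs at -0.7° with length 19.8, so F = (19.8, -0.242). LF is perpendicular to FW, so FW runs at 89.3°; with |FW| = 11.6, W = (19.9, 11.4). ∠FWG = 146.5° gives WG at 123° from the x-axis; with |WG| = 27.9, G = (4.83, 34.8). ∠WGN = 85.6° gives GN at -143° from the x-axis; with |GN| = 28.2, N = (-17.6, 17.8). GN is perpendicular to NA, so NA runs at -52.8°; with |NA| = 11.6, A = (-10.6, 8.52). ∠NAD = 127.5° gives AD at -0.300° from the x-axis; with |AD| = 11.4, D = (0.778, 8.46). Then |FD| = |D − F| = 20.9.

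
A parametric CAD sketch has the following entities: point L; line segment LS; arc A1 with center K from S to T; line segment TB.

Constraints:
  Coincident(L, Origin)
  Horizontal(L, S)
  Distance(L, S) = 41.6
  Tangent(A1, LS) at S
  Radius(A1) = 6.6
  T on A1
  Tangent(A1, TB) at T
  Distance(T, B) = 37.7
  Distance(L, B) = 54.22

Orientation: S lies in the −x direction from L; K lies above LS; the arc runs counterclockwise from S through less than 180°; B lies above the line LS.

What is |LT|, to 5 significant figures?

35.546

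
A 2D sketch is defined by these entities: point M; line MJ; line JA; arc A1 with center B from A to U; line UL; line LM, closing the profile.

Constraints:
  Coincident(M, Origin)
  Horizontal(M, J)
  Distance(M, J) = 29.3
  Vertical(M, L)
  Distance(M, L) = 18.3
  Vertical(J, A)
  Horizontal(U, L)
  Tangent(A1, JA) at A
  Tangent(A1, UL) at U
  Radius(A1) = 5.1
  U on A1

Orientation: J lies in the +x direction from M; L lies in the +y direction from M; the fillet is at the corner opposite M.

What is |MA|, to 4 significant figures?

32.14

The virtual corner opposite M is at (29.30, 18.30). The tangent condition forces BA to be normal to JA and since A1 is tangent to UL there, BU ⟂ UL, with radius 5.1, so the center B sits 5.1 in from both sides at B = (24.20, 13.20). That places the tangent points at A = (29.30, 13.20) on JA and U = (24.20, 18.30) on UL. Then |MA| = |A − M| = 32.14.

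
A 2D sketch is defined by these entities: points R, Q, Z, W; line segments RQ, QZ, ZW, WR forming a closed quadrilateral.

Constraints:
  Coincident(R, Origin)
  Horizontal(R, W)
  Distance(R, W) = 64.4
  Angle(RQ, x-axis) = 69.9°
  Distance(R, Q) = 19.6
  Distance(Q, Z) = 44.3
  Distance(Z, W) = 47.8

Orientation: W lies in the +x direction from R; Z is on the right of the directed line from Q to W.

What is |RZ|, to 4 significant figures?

32.17

R is at the origin; R and W share the same y with |RW| = 64.4 and W in +x, so W = (64.4, 0). RQ runs at 69.9° with |RQ| = 19.6, so Q = (6.736, 18.41). Z is determined by |QZ| = 44.3 and |ZW| = 47.8 together: it lies at the intersection of circle(Q, 44.3) and circle(W, 47.8). With |QW| = 60.53, the foot of the radical line on QW is 27.60 from Q and the perpendicular offset is √(44.3² − 27.60²) = 34.65. Taking the right-of-QW solution: Z = (22.49, -23.00).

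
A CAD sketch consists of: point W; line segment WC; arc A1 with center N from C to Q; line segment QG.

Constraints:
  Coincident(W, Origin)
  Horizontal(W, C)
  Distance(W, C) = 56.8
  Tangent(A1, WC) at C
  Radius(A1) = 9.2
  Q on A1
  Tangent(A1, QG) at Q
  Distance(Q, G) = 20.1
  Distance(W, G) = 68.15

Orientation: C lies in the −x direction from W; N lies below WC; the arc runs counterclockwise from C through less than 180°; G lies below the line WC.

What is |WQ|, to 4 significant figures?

66.71

W is at the origin; W and C share the same y with |WC| = 56.8 and C on the −x side, so C = (-56.80, 0.000). The tangent condition forces NC to be normal to WC, so N = C + (0, -9.2) = (-56.80, -9.200). Since NQ ⟂ QG (tangency), |NG| = √(9.2² + 20.1²) = 22.11 regardless of where Q sits on A1. So G lies on both circle(W, 68.15) and circle(N, 22.11); the below-WC intersection is G = (-60.71, -30.96). Q is the foot of the tangent from G: Q = (-65.71, -11.49).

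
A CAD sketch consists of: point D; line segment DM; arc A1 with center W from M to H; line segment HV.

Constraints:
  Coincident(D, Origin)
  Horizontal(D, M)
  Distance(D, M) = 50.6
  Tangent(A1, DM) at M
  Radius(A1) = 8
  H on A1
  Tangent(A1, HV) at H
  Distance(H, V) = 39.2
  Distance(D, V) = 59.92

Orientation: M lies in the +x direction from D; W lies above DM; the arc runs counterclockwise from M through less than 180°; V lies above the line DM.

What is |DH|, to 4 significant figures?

58.79

Checks: D.y = 0.00, M.y = 0.00 ✓; |WH| = 8.000 ✓; ∠(WH, HV) = 90.00° ✓; |HV| = 39.20 ✓; |DV| = 59.92 ✓.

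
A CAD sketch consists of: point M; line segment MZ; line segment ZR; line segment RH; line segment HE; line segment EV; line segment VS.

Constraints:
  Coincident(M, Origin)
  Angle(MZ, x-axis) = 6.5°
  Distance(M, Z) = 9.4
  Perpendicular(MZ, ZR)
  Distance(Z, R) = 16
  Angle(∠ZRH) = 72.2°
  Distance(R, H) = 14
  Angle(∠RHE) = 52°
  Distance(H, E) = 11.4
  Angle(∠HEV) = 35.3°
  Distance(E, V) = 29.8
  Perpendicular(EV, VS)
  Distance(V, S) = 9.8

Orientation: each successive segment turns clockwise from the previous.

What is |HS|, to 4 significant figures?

20.75

M is at the origin; MZ runs at 6.5° with length 9.4, so Z = (9.340, 1.064). The perpendicularity gives ZR at right angles to MZ, so ZR runs at -83.50°; with |ZR| = 16.0, R = (11.15, -14.83). ∠ZRH = 72.2° gives RH at 168.7° from the x-axis; with |RH| = 14.0, H = (-2.578, -12.09). ∠RHE = 52.0° gives HE at 40.70° from the x-axis; with |HE| = 11.4, E = (6.065, -4.656). ∠HEV = 35.3° gives EV at -104.0° from the x-axis; with |EV| = 29.8, V = (-1.144, -33.57). EV ⟂ VS, so VS runs at 166.0°; with |VS| = 9.8, S = (-10.65, -31.20). Then |HS| = |S − H| = 20.75.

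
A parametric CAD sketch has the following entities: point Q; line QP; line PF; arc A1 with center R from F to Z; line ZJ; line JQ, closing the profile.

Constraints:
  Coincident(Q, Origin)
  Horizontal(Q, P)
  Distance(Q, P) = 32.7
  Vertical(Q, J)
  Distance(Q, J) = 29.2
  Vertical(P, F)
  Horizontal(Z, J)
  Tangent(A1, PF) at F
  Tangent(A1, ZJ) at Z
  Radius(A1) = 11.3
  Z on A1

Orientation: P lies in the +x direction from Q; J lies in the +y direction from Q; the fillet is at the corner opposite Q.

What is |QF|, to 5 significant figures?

37.279

Q is at the origin; Q and P share the same y with |QP| = 32.7 and P on the +x side, so P = (32.700, 0.0000). Q and J share the same x with |QJ| = 29.2 and J on the +y side, so J = (0.0000, 29.200). The virtual corner opposite Q is at (32.700, 29.200). The tangent condition forces RF to be normal to PF and since A1 is tangent to ZJ there, RZ ⟂ ZJ, with radius 11.3, so the center R sits 11.3 in from both sides at R = (21.400, 17.900). That places the tangent points at F = (32.700, 17.900) on PF and Z = (21.400, 29.200) on ZJ. Then |QF| = |F − Q| = 37.279.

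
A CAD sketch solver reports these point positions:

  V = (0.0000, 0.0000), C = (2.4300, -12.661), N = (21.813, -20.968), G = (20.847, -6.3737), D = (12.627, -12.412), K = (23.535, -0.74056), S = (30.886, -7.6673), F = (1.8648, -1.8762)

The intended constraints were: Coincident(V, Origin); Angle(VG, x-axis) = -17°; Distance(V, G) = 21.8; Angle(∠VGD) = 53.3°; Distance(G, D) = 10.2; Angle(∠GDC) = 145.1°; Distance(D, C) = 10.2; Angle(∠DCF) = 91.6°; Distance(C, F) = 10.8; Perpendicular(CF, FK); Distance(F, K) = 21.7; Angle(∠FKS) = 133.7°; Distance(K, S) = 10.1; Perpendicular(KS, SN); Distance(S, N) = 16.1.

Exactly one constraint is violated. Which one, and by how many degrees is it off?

Perpendicular(KS, SN) — off by 9.00°.

V = (0.00, 0.00) ✓; VG at -17.00° ✓; |VG| = 21.80 ✓; ∠VGD = 53.30° ✓; |GD| = 10.20 ✓; ∠GDC = 145.1° ✓; |DC| = 10.20 ✓; ∠DCF = 91.60° ✓; |CF| = 10.80 ✓; ∠(CF, FK) = 90.00° ✓; |FK| = 21.70 ✓; ∠FKS = 133.7° ✓; |KS| = 10.10 ✓; ∠(KS, SN) = 81.00° ✗; |SN| = 16.10 ✓.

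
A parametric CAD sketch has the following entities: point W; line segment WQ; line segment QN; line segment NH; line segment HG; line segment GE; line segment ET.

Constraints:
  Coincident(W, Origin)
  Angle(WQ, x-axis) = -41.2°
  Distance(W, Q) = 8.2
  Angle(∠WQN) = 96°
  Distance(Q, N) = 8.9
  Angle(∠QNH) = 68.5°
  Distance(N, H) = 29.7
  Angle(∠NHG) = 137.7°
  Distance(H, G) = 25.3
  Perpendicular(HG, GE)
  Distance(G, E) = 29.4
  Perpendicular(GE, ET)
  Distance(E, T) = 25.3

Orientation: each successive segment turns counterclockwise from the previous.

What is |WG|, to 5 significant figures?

38.822

W is at the origin; WQ runs at -41.2° with length 8.2, so Q = (6.1698, -5.4013). ∠WQN = 96.0° gives QN at 42.800° from the x-axis; with |QN| = 8.9, N = (12.700, 0.64577). ∠QNH = 68.5° gives NH at 154.30° from the x-axis; with |NH| = 29.7, H = (-14.062, 13.525). ∠NHG = 137.7° gives HG at -163.40° from the x-axis; with |HG| = 25.3, G = (-38.308, 6.2975). Then |WG| = |G − W| = 38.822.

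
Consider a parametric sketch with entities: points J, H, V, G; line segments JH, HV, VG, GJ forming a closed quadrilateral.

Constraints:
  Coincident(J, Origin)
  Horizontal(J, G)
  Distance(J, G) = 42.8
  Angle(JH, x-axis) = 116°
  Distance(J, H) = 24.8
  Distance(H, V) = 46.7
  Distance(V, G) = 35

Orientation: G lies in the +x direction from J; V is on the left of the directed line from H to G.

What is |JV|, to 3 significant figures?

48.3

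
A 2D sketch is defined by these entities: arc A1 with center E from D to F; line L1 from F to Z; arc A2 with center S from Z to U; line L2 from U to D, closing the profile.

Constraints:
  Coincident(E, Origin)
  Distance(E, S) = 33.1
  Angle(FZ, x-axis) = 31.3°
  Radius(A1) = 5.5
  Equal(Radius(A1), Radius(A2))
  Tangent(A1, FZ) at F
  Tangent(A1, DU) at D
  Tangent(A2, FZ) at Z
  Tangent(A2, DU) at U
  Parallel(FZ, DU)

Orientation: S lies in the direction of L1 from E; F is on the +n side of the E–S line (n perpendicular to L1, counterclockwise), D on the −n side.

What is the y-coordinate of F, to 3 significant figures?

4.70

The slot axis is L1's direction at 31.3°, so u = (cos 31.3°, sin 31.3°) = (0.854, 0.520) and n = (−sin 31.3°, cos 31.3°) = (-0.520, 0.854). E is at the origin and S lies 33.1 along u from E, so S = 33.1·u = (28.3, 17.2). Tangency of A1 to both parallel lines with radius 5.5 puts F and D at E ± 5.5·n: F = (-2.86, 4.70), D = (2.86, -4.70). So F.y = 4.70.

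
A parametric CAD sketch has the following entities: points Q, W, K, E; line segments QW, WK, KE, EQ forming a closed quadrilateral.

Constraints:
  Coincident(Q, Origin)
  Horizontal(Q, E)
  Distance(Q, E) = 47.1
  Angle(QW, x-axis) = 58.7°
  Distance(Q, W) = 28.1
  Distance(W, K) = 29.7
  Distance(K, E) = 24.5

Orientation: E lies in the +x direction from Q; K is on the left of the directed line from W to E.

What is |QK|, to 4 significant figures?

50.54

Checks: |WK| = 29.70 ✓; |KE| = 24.50 ✓.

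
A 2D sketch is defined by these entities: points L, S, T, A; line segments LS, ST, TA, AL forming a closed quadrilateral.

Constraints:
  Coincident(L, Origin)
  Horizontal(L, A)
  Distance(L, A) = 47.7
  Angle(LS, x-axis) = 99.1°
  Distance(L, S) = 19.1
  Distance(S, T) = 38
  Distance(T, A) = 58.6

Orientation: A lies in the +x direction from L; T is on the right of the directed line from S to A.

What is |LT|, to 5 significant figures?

20.387

Checks: |ST| = 38.00 ✓; |TA| = 58.60 ✓.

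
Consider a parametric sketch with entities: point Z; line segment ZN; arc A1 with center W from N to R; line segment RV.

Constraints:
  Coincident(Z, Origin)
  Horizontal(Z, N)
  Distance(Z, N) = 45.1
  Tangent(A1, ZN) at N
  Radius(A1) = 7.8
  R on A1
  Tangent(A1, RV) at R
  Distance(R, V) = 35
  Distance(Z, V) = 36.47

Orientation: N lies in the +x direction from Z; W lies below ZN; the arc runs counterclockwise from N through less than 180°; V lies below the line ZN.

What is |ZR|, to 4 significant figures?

38.92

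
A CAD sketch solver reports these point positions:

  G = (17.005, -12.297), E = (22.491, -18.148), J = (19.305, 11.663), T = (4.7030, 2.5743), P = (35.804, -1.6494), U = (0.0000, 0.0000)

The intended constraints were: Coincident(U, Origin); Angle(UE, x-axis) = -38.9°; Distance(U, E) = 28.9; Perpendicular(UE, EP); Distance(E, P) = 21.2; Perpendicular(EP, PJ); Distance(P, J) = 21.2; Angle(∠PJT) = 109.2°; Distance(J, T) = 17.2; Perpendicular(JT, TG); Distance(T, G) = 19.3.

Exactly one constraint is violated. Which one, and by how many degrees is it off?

Perpendicular(JT, TG) — off by 7.70°.

U = (0.00, 0.00) ✓; UE at -38.90° ✓; |UE| = 28.90 ✓; ∠(UE, EP) = 90.00° ✓; |EP| = 21.20 ✓; ∠(EP, PJ) = 90.00° ✓; |PJ| = 21.20 ✓; ∠PJT = 109.2° ✓; |JT| = 17.20 ✓; ∠(JT, TG) = 97.70° ✗; |TG| = 19.30 ✓.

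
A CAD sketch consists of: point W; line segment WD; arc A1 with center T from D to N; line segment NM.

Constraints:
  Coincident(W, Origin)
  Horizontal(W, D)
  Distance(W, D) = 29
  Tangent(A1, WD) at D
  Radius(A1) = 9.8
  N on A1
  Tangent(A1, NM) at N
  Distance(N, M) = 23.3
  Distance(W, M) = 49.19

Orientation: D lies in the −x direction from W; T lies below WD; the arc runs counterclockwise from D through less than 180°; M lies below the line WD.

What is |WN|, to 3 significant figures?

40.3

W is at the origin; WD is horizontal with |WD| = 29.0 and D on the −x side, so D = (-29.0, 0.00). The tangent condition forces TD to be normal to WD, so T = D + (0, -9.8) = (-29.0, -9.80). Since TN ⟂ NM (tangency), |TM| = √(9.8² + 23.3²) = 25.3 regardless of where N sits on A1. So M lies on both circle(W, 49.19) and circle(T, 25.3); the below-WD intersection is M = (-35.3, -34.3). N is the foot of the tangent from M: N = (-38.7, -11.2).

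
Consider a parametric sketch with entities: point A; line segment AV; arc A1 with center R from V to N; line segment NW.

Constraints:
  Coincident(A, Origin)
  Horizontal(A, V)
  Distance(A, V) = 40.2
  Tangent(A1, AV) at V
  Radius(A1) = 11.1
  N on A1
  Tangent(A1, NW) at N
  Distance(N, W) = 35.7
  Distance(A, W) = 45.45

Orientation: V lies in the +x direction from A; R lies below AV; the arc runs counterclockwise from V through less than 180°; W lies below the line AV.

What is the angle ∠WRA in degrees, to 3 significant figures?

69.9°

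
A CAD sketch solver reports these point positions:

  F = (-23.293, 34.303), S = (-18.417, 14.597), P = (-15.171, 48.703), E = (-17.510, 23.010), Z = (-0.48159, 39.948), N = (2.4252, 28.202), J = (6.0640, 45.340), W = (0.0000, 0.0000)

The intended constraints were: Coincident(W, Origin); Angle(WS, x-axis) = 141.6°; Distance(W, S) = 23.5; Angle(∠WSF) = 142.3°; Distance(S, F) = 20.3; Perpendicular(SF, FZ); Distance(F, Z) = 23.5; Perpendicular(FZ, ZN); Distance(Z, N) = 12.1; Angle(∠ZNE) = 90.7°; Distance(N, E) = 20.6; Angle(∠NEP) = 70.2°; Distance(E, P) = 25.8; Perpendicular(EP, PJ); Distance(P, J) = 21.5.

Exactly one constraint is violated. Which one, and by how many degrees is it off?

Perpendicular(EP, PJ) — off by 3.80°.

W = (0.00, 0.00) ✓; WS at 141.6° ✓; |WS| = 23.50 ✓; ∠WSF = 142.3° ✓; |SF| = 20.30 ✓; ∠(SF, FZ) = 90.00° ✓; |FZ| = 23.50 ✓; ∠(FZ, ZN) = 90.00° ✓; |ZN| = 12.10 ✓; ∠ZNE = 90.70° ✓; |NE| = 20.60 ✓; ∠NEP = 70.20° ✓; |EP| = 25.80 ✓; ∠(EP, PJ) = 93.80° ✗; |PJ| = 21.50 ✓.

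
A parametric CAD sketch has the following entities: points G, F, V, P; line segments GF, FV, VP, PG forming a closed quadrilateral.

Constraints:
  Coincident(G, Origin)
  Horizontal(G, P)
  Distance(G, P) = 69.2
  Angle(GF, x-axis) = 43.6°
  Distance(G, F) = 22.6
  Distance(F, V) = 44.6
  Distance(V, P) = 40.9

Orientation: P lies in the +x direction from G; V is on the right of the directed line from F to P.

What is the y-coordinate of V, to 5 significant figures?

-24.308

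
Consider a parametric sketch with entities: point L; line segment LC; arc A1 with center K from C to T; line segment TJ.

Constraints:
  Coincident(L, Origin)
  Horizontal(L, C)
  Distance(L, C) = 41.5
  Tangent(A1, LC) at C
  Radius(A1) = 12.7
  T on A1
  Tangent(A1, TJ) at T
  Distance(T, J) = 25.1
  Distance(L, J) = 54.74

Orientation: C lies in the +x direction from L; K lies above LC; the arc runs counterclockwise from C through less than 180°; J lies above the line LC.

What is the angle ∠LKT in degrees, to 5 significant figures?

160.73°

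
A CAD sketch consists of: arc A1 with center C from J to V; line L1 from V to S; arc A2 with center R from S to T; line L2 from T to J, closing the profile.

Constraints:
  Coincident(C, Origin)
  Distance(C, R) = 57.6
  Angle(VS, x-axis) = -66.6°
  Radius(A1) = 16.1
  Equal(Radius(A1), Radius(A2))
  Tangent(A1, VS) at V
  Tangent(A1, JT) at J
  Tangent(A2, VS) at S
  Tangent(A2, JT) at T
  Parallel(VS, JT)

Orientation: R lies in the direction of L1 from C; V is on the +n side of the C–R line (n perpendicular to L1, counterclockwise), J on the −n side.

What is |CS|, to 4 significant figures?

59.81

The slot axis is L1's direction at -66.6°, so u = (cos -66.6°, sin -66.6°) = (0.3971, -0.9178) and n = (−sin -66.6°, cos -66.6°) = (0.9178, 0.3971). C is at the origin and R lies 57.6 along u from C, so R = 57.6·u = (22.88, -52.86). Tangency of A1 to both parallel lines with radius 16.1 puts V and J at C ± 16.1·n: V = (14.78, 6.394), J = (-14.78, -6.394). Equal radii place S and T the same way about R: S = R + 16.1·n = (37.65, -46.47), T = R − 16.1·n = (8.100, -59.26). Then |CS| = |S − C| = 59.81.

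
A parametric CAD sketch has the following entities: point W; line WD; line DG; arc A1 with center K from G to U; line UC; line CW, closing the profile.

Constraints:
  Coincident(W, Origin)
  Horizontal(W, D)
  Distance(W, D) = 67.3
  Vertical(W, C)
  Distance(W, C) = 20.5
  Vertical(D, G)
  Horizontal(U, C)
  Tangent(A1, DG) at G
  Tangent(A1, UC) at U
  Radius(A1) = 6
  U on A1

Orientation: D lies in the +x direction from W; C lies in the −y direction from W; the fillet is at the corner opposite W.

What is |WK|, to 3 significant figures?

63.0

W is at the origin; W and D share the same y with |WD| = 67.3 and D on the +x side, so D = (67.3, 0.00). WC is vertical with |WC| = 20.5 and C on the −y side, so C = (0.00, -20.5). The virtual corner opposite W is at (67.3, -20.5). Since A1 is tangent to DG there, KG ⟂ DG and since A1 is tangent to UC there, KU ⟂ UC, with radius 6.0, so the center K sits 6.0 in from both sides at K = (61.3, -14.5). Then |WK| = |K − W| = 63.0.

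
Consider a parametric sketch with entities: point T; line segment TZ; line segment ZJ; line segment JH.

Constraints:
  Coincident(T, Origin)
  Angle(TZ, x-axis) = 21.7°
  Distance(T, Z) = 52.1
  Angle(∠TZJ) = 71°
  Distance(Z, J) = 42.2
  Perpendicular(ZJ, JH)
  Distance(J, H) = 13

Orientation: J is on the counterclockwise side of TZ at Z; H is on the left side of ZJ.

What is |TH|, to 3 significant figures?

44.2

T is at the origin; TZ runs at 21.7° with length 52.1, so Z = 52.1·(cos 21.7°, sin 21.7°) = (48.4, 19.3). ∠TZJ = 71.0°, so ZJ runs at 21.7° + (180° − 71.0°) = 131° from the x-axis; with |ZJ| = 42.2, J = Z + 42.2·(cos 131°, sin 131°) = (20.9, 51.3). ZJ is perpendicular to JH; with |JH| = 13.0 on the left of ZJ, H = J + 13.0·(-0.758, -0.652) = (11.0, 42.8). Then |TH| = |H − T| = 44.2.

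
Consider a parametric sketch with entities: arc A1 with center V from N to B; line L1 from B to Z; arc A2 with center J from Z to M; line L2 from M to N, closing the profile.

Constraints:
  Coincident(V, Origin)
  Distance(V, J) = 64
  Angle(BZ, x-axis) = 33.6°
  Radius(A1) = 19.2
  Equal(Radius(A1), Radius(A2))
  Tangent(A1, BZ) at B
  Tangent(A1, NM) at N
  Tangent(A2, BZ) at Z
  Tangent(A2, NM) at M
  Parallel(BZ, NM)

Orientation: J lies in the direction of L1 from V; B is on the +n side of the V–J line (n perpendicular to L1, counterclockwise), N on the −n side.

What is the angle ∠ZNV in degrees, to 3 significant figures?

59.0°

The slot axis is L1's direction at 33.6°, so u = (cos 33.6°, sin 33.6°) = (0.833, 0.553) and n = (−sin 33.6°, cos 33.6°) = (-0.553, 0.833). V is at the origin and J lies 64.0 along u from V, so J = 64.0·u = (53.3, 35.4). Tangency of A1 to both parallel lines with radius 19.2 puts B and N at V ± 19.2·n: B = (-10.6, 16.0), N = (10.6, -16.0). Equal radii place Z and M the same way about J: Z = J + 19.2·n = (42.7, 51.4), M = J − 19.2·n = (63.9, 19.4). Then cos ∠ZNV = NZ·NV / (|NZ||NV|), giving 59.0°.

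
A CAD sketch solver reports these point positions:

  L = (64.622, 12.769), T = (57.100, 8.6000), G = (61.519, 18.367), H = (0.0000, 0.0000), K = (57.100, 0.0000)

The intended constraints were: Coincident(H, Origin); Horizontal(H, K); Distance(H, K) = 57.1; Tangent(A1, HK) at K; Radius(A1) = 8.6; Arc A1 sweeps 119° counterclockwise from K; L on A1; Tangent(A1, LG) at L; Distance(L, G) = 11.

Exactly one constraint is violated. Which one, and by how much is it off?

Distance(L, G) = 11 — off by 4.60.

H = (0.00, 0.00) ✓; H.y = 0.00, K.y = 0.00 ✓; |HK| = 57.10 ✓; ∠(TK, KH) = 90.00° ✓; |TK| = 8.600 ✓; bearing(T→L) − bearing(T→K) = 119.0° ✓; |TL| = 8.600 ✓; ∠(TL, LG) = 90.00° ✓; |LG| = 6.400 ✗.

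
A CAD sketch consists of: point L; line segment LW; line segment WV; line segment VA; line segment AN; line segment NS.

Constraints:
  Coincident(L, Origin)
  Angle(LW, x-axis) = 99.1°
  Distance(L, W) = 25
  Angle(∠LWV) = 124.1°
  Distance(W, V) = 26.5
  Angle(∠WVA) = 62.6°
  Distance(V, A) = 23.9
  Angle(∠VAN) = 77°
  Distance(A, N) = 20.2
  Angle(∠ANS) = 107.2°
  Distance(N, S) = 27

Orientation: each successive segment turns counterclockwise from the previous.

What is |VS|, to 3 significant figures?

22.9

L is at the origin; LW runs at 99.1° with length 25.0, so W = (-3.95, 24.7). ∠LWV = 124.1° gives WV at 155° from the x-axis; with |WV| = 26.5, V = (-28.0, 35.9). ∠WVA = 62.6° gives VA at -87.6° from the x-axis; with |VA| = 23.9, A = (-27.0, 12.0). ∠VAN = 77.0° gives AN at 15.4° from the x-axis; with |AN| = 20.2, N = (-7.50, 17.4). ∠ANS = 107.2° gives NS at 88.2° from the x-axis; with |NS| = 27.0, S = (-6.65, 44.4). Then |VS| = |S − V| = 22.9.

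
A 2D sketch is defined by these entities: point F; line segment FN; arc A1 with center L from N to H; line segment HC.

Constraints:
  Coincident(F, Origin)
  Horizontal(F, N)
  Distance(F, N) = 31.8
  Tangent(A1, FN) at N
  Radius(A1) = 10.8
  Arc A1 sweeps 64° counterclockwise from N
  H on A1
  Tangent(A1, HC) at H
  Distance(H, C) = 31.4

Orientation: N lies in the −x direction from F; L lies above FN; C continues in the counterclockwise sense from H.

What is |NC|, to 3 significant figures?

41.6

F is at the origin; FN is horizontal with |FN| = 31.8 and N on the −x side, so N = (-31.8, 0.00). A1 meets FN tangentially, so LN is at right angles to FN, so L = N + (0, 10.8) = (-31.8, 10.8). On A1, N sits at bearing -90° from L; a 64° counterclockwise sweep puts H at bearing -26°, so H = L + 10.8·(cos -26°, sin -26°) = (-22.1, 6.07). A1 meets HC tangentially, so LH is at right angles to HC, so HC runs along (−sin -26°, cos -26°); with |HC| = 31.4, C = (-8.33, 34.3). Then |NC| = |C − N| = 41.6.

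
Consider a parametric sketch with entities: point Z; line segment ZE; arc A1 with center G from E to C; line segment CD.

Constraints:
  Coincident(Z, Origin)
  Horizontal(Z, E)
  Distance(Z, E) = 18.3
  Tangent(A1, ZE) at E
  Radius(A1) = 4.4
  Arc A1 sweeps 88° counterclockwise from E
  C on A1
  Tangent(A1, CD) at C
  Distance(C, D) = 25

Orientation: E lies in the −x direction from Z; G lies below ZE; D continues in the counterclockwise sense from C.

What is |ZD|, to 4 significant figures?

37.55

Z is at the origin; Z and E share the same y with |ZE| = 18.3 and E on the −x side, so E = (-18.30, 0.000). Since A1 is tangent to ZE there, GE ⟂ ZE, so G = E + (0, -4.4) = (-18.30, -4.400). On A1, E sits at bearing 90° from G; an 88° counterclockwise sweep puts C at bearing 178°, so C = G + 4.4·(cos 178°, sin 178°) = (-22.70, -4.246). Tangency of A1 to CD means the radius GC is perpendicular to CD, so CD runs along (−sin 178°, cos 178°); with |CD| = 25.0, D = (-23.57, -29.23). Then |ZD| = |D − Z| = 37.55.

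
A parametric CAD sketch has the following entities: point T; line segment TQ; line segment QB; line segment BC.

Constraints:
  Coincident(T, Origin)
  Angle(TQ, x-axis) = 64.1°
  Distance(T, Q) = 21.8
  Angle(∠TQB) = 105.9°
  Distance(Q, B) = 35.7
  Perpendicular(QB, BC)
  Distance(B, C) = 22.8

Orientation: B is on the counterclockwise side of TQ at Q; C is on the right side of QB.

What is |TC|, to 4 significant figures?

60.43

T is at the origin; TQ runs at 64.1° with length 21.8, so Q = 21.8·(cos 64.1°, sin 64.1°) = (9.522, 19.61). ∠TQB = 105.9°, so QB runs at 64.1° + (180° − 105.9°) = 138.2° from the x-axis; with |QB| = 35.7, B = Q + 35.7·(cos 138.2°, sin 138.2°) = (-17.09, 43.41). QB is perpendicular to BC; with |BC| = 22.8 on the right of QB, C = B + 22.8·(0.6665, 0.7455) = (-1.894, 60.40). Then |TC| = |C − T| = 60.43.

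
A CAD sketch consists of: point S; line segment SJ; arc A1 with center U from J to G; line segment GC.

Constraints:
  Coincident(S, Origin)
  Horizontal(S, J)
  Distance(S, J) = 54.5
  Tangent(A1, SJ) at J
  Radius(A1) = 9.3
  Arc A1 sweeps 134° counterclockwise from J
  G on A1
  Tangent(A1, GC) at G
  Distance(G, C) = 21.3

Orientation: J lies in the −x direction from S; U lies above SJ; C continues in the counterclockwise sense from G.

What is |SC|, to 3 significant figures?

69.9

On A1, J sits at bearing -90° from U; a 134° counterclockwise sweep puts G at bearing 44°, so G = U + 9.3·(cos 44°, sin 44°) = (-47.8, 15.8). Tangency of A1 to GC means the radius UG is perpendicular to GC, so GC runs along (−sin 44°, cos 44°); with |GC| = 21.3, C = (-62.6, 31.1). Then |SC| = |C − S| = 69.9.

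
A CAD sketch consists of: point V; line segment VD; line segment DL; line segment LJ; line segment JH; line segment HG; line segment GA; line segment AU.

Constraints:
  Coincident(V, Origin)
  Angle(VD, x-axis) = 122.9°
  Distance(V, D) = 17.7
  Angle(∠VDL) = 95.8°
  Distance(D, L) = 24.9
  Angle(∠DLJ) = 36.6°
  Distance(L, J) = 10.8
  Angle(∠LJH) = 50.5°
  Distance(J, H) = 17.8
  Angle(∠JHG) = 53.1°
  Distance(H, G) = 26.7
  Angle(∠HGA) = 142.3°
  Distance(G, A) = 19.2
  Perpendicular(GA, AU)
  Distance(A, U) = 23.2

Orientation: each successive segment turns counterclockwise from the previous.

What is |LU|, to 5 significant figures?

30.074

V is at the origin; VD runs at 122.9° with length 17.7, so D = (-9.6142, 14.861). ∠VDL = 95.8° gives DL at -152.90° from the x-axis; with |DL| = 24.9, L = (-31.780, 3.5182). ∠DLJ = 36.6° gives LJ at -9.5000° from the x-axis; with |LJ| = 10.8, J = (-21.129, 1.7357). ∠LJH = 50.5° gives JH at 120.00° from the x-axis; with |JH| = 17.8, H = (-30.029, 17.151). ∠JHG = 53.1° gives HG at -113.10° from the x-axis; with |HG| = 26.7, G = (-40.504, -7.4083). ∠HGA = 142.3° gives GA at -75.400° from the x-axis; with |GA| = 19.2, A = (-35.664, -25.988). GA ⟂ AU, so AU runs at 14.600°; with |AU| = 23.2, U = (-13.213, -20.140). Then |LU| = |U − L| = 30.074.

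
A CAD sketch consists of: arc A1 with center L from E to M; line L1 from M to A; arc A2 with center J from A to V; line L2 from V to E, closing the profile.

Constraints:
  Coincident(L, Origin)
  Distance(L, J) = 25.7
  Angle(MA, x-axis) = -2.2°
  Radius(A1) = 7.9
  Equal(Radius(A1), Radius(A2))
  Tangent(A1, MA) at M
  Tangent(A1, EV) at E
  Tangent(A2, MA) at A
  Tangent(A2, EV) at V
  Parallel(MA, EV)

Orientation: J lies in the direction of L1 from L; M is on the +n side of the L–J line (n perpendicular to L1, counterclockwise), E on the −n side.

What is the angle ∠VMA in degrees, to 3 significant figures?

31.6°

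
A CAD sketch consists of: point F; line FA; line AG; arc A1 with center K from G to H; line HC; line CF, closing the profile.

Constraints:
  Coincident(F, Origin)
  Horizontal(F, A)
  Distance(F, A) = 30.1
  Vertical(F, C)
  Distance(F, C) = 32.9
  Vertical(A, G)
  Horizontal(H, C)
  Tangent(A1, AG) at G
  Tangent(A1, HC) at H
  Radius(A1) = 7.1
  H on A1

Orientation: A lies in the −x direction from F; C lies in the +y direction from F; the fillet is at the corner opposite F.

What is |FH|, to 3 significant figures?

40.1

F is at the origin; F and A share the same y with |FA| = 30.1 and A on the −x side, so A = (-30.1, 0.00). F and C share the same x with |FC| = 32.9 and C on the +y side, so C = (0.00, 32.9). The virtual corner opposite F is at (-30.1, 32.9). The tangent condition forces KG to be normal to AG and since A1 is tangent to HC there, KH ⟂ HC, with radius 7.1, so the center K sits 7.1 in from both sides at K = (-23.0, 25.8). That places the tangent points at G = (-30.1, 25.8) on AG and H = (-23.0, 32.9) on HC. Then |FH| = |H − F| = 40.1.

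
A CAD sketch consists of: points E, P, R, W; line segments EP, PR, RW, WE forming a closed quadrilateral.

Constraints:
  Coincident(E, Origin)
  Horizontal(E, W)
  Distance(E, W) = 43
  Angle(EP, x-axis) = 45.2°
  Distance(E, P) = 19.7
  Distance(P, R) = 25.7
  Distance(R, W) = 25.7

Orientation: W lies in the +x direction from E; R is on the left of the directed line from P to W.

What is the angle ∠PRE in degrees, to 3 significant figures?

8.57°

Checks: |PR| = 25.70 ✓; |RW| = 25.70 ✓.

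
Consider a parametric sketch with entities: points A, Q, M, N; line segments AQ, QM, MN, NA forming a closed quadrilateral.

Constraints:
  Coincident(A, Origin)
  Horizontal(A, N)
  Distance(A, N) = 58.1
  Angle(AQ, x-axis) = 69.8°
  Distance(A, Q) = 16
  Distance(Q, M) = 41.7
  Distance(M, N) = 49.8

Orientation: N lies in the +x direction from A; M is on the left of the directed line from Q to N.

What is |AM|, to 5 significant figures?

56.582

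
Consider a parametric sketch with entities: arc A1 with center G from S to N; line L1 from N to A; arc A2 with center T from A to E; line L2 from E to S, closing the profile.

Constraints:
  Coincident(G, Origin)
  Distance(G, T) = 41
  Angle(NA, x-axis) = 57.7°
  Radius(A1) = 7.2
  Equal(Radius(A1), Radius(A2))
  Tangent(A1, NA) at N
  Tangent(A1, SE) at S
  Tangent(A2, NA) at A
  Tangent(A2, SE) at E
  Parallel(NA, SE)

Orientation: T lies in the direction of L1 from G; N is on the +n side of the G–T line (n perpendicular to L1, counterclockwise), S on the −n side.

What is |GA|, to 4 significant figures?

41.63

The slot axis is L1's direction at 57.7°, so u = (cos 57.7°, sin 57.7°) = (0.5344, 0.8453) and n = (−sin 57.7°, cos 57.7°) = (-0.8453, 0.5344). G is at the origin and T lies 41.0 along u from G, so T = 41.0·u = (21.91, 34.66). Tangency of A1 to both parallel lines with radius 7.2 puts N and S at G ± 7.2·n: N = (-6.086, 3.847), S = (6.086, -3.847). Equal radii place A and E the same way about T: A = T + 7.2·n = (15.82, 38.50), E = T − 7.2·n = (27.99, 30.81). Then |GA| = |A − G| = 41.63.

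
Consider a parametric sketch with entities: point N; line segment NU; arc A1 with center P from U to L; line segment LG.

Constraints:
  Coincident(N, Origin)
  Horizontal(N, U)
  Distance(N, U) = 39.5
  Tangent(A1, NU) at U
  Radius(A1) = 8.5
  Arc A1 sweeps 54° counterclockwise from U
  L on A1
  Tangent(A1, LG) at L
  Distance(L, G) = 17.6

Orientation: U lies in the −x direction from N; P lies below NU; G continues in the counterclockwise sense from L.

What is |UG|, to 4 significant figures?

24.73

N is at the origin; N and U share the same y with |NU| = 39.5 and U on the −x side, so U = (-39.50, 0.000). The tangent condition forces PU to be normal to NU, so P = U + (0, -8.5) = (-39.50, -8.500). On A1, U sits at bearing 90° from P; a 54° counterclockwise sweep puts L at bearing 144°, so L = P + 8.5·(cos 144°, sin 144°) = (-46.38, -3.504). A1 meets LG tangentially, so PL is at right angles to LG, so LG runs along (−sin 144°, cos 144°); with |LG| = 17.6, G = (-56.72, -17.74). Then |UG| = |G − U| = 24.73.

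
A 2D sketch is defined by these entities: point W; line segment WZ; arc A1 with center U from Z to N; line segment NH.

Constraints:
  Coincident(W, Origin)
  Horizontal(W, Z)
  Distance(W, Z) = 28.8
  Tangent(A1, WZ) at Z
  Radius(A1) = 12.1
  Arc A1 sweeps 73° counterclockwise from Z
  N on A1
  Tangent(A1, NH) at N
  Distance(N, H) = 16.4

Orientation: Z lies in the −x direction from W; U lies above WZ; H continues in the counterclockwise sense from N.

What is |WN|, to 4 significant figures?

19.24

W is at the origin; WZ is horizontal with |WZ| = 28.8 and Z on the −x side, so Z = (-28.80, 0.000). Tangency of A1 to WZ means the radius UZ is perpendicular to WZ, so U = Z + (0, 12.1) = (-28.80, 12.10). On A1, Z sits at bearing -90° from U; a 73° counterclockwise sweep puts N at bearing -17°, so N = U + 12.1·(cos -17°, sin -17°) = (-17.23, 8.562). Then |WN| = |N − W| = 19.24.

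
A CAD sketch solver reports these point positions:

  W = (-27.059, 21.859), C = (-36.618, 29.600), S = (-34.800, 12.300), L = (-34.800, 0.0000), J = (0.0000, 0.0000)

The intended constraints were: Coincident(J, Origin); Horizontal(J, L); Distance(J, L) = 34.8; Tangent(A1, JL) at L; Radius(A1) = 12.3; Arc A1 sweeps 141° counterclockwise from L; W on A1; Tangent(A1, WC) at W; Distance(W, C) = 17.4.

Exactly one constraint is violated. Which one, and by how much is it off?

Distance(W, C) = 17.4 — off by 5.10.

J = (0.00, 0.00) ✓; J.y = 0.00, L.y = 0.00 ✓; |JL| = 34.80 ✓; ∠(SL, LJ) = 90.00° ✓; |SL| = 12.30 ✓; bearing(S→W) − bearing(S→L) = 141.0° ✓; |SW| = 12.30 ✓; ∠(SW, WC) = 90.00° ✓; |WC| = 12.30 ✗.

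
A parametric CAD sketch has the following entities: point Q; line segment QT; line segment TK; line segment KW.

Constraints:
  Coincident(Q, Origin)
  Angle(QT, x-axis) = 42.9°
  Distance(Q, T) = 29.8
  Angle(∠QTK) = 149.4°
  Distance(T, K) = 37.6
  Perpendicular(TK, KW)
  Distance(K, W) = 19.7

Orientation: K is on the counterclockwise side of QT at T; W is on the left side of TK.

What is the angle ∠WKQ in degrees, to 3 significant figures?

76.5°

Q is at the origin; QT runs at 42.9° with length 29.8, so T = 29.8·(cos 42.9°, sin 42.9°) = (21.8, 20.3). ∠QTK = 149.4°, so TK runs at 42.9° + (180° − 149.4°) = 73.5° from the x-axis; with |TK| = 37.6, K = T + 37.6·(cos 73.5°, sin 73.5°) = (32.5, 56.3). TK ⟂ KW; with |KW| = 19.7 on the left of TK, W = K + 19.7·(-0.959, 0.284) = (13.6, 61.9). Then cos ∠WKQ = KW·KQ / (|KW||KQ|), giving 76.5°.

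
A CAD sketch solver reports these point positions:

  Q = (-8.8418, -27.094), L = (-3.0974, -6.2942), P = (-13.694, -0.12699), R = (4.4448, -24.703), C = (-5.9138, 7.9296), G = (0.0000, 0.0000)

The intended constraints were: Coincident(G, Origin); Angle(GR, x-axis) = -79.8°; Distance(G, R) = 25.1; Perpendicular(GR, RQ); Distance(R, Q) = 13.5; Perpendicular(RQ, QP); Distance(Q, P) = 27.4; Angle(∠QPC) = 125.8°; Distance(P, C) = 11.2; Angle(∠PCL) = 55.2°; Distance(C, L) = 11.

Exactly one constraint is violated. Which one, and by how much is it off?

Distance(C, L) = 11 — off by 3.50.

G = (0.00, 0.00) ✓; GR at -79.80° ✓; |GR| = 25.10 ✓; ∠(GR, RQ) = 90.00° ✓; |RQ| = 13.50 ✓; ∠(RQ, QP) = 90.00° ✓; |QP| = 27.40 ✓; ∠QPC = 125.8° ✓; |PC| = 11.20 ✓; ∠PCL = 55.20° ✓; |CL| = 14.50 ✗.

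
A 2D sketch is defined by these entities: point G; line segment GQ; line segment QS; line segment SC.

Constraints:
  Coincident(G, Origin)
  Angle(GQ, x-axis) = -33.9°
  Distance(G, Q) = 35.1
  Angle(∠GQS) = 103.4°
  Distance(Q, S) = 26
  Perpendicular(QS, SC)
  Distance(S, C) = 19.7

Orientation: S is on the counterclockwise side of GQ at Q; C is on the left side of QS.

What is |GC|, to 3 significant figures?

37.1

∠GQS = 103.4°, so QS runs at -33.9° + (180° − 103.4°) = 42.7° from the x-axis; with |QS| = 26.0, S = Q + 26.0·(cos 42.7°, sin 42.7°) = (48.2, -1.94). QS ⟂ SC; with |SC| = 19.7 on the left of QS, C = S + 19.7·(-0.678, 0.735) = (34.9, 12.5). Then |GC| = |C − G| = 37.1.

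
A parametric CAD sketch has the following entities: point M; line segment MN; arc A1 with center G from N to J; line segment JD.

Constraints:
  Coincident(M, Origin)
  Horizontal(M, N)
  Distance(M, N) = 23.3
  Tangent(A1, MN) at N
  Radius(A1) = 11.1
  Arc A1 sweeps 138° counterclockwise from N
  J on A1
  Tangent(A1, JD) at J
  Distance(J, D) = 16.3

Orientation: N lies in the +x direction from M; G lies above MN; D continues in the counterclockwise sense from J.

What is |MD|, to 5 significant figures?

35.523

On A1, N sits at bearing -90° from G; a 138° counterclockwise sweep puts J at bearing 48°, so J = G + 11.1·(cos 48°, sin 48°) = (30.727, 19.349). The tangent condition forces GJ to be normal to JD, so JD runs along (−sin 48°, cos 48°); with |JD| = 16.3, D = (18.614, 30.256). Then |MD| = |D − M| = 35.523.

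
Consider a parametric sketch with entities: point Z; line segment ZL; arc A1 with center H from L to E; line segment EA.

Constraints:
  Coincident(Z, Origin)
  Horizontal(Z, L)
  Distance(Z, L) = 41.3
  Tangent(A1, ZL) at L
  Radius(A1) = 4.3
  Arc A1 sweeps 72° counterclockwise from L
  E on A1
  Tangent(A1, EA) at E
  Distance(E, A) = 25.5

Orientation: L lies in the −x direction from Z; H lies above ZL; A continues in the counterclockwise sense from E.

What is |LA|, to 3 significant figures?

29.7

Z is at the origin; Z and L share the same y with |ZL| = 41.3 and L on the −x side, so L = (-41.3, 0.00). Since A1 is tangent to ZL there, HL ⟂ ZL, so H = L + (0, 4.3) = (-41.3, 4.30). On A1, L sits at bearing -90° from H; a 72° counterclockwise sweep puts E at bearing -18°, so E = H + 4.3·(cos -18°, sin -18°) = (-37.2, 2.97). Tangency of A1 to EA means the radius HE is perpendicular to EA, so EA runs along (−sin -18°, cos -18°); with |EA| = 25.5, A = (-29.3, 27.2). Then |LA| = |A − L| = 29.7.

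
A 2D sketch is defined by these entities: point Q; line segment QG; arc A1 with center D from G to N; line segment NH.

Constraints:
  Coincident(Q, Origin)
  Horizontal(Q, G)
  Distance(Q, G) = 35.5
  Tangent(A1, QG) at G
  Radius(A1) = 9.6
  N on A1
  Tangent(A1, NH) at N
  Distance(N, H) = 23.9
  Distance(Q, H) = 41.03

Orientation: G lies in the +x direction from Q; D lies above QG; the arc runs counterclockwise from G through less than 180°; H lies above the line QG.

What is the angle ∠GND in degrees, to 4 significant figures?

21.44°

Q is at the origin; Q and G share the same y with |QG| = 35.5 and G on the +x side, so G = (35.50, 0.000). A1 meets QG tangentially, so DG is at right angles to QG, so D = G + (0, 9.6) = (35.50, 9.600). Since DN ⟂ NH (tangency), |DH| = √(9.6² + 23.9²) = 25.76 regardless of where N sits on A1. So H lies on both circle(Q, 41.03) and circle(D, 25.76); the above-QG intersection is H = (24.52, 32.90). N is the foot of the tangent from H: N = (42.03, 16.63).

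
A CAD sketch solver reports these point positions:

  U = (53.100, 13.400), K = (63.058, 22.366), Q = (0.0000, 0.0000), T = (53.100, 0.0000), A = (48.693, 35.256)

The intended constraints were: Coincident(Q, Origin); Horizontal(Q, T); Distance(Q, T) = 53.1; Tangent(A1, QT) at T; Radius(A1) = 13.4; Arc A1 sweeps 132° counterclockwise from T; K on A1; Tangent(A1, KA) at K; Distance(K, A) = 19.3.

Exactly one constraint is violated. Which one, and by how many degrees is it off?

Tangent(A1, KA) at K — off by 6.10°.

Q = (0.00, 0.00) ✓; Q.y = 0.00, T.y = 0.00 ✓; |QT| = 53.10 ✓; ∠(UT, TQ) = 90.00° ✓; |UT| = 13.40 ✓; bearing(U→K) − bearing(U→T) = 132.0° ✓; |UK| = 13.40 ✓; ∠(UK, KA) = 83.90° ✗; |KA| = 19.30 ✓.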